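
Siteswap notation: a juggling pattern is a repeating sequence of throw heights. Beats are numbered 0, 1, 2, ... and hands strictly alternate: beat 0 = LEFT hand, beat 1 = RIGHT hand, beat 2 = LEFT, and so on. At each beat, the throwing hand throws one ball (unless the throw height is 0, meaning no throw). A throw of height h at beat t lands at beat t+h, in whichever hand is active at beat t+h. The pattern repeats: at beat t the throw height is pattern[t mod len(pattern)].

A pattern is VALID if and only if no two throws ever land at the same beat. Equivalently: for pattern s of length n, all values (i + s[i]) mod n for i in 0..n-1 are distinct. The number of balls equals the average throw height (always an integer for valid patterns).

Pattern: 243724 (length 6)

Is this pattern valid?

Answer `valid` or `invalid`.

i=0: (i + s[i]) mod n = (0 + 2) mod 6 = 2
i=1: (i + s[i]) mod n = (1 + 4) mod 6 = 5
i=2: (i + s[i]) mod n = (2 + 3) mod 6 = 5
i=3: (i + s[i]) mod n = (3 + 7) mod 6 = 4
i=4: (i + s[i]) mod n = (4 + 2) mod 6 = 0
i=5: (i + s[i]) mod n = (5 + 4) mod 6 = 3
Residues: [2, 5, 5, 4, 0, 3], distinct: False

Answer: invalid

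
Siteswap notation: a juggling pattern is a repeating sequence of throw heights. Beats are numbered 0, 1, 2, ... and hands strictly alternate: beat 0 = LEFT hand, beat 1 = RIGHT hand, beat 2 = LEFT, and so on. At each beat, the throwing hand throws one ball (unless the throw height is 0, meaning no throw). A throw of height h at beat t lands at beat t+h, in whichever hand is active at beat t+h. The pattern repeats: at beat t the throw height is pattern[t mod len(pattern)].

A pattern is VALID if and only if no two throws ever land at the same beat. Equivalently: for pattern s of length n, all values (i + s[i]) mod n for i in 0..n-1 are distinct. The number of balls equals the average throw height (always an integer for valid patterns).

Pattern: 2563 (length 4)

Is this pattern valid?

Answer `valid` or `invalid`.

i=0: (i + s[i]) mod n = (0 + 2) mod 4 = 2
i=1: (i + s[i]) mod n = (1 + 5) mod 4 = 2
i=2: (i + s[i]) mod n = (2 + 6) mod 4 = 0
i=3: (i + s[i]) mod n = (3 + 3) mod 4 = 2
Residues: [2, 2, 0, 2], distinct: False

Answer: invalid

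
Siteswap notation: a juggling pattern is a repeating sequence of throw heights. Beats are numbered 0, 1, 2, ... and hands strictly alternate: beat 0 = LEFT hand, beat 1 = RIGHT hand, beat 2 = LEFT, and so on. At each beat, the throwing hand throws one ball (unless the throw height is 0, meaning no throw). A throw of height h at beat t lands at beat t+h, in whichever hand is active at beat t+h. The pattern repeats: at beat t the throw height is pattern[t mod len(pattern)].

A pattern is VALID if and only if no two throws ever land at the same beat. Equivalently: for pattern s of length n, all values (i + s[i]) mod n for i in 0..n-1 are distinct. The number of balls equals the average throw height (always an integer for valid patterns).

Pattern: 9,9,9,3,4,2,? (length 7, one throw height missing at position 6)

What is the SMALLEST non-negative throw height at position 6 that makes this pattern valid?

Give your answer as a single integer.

Answer: 6

Derivation:
i=0: (0 + 9) mod 7 = 2
i=1: (1 + 9) mod 7 = 3
i=2: (2 + 9) mod 7 = 4
i=3: (3 + 3) mod 7 = 6
i=4: (4 + 4) mod 7 = 1
i=5: (5 + 2) mod 7 = 0
i=6: s[i]=? (unknown)
Known residues: [0, 1, 2, 3, 4, 6]; need a permutation of 0..6, so missing residue r = 5
Need (6 + s) mod 7 = 5; smallest s = (5 - 6) mod 7 = 6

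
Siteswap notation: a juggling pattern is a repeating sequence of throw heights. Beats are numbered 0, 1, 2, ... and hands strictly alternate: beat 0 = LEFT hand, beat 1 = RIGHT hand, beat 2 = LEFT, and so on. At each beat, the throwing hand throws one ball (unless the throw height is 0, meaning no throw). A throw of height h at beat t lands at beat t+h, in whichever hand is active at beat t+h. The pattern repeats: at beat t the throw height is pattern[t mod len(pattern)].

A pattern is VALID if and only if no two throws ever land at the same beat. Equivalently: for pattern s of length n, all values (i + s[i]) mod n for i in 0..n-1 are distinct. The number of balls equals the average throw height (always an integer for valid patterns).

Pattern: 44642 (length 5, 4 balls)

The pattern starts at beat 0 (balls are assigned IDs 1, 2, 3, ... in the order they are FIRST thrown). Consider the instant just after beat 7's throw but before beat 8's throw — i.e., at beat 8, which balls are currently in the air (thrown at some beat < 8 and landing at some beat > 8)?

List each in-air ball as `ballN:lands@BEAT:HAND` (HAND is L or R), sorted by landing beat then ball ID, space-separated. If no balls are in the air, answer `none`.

Beat 0 (L): throw ball1 h=4 -> lands@4:L; in-air after throw: [b1@4:L]
Beat 1 (R): throw ball2 h=4 -> lands@5:R; in-air after throw: [b1@4:L b2@5:R]
Beat 2 (L): throw ball3 h=6 -> lands@8:L; in-air after throw: [b1@4:L b2@5:R b3@8:L]
Beat 3 (R): throw ball4 h=4 -> lands@7:R; in-air after throw: [b1@4:L b2@5:R b4@7:R b3@8:L]
Beat 4 (L): throw ball1 h=2 -> lands@6:L; in-air after throw: [b2@5:R b1@6:L b4@7:R b3@8:L]
Beat 5 (R): throw ball2 h=4 -> lands@9:R; in-air after throw: [b1@6:L b4@7:R b3@8:L b2@9:R]
Beat 6 (L): throw ball1 h=4 -> lands@10:L; in-air after throw: [b4@7:R b3@8:L b2@9:R b1@10:L]
Beat 7 (R): throw ball4 h=6 -> lands@13:R; in-air after throw: [b3@8:L b2@9:R b1@10:L b4@13:R]
Beat 8 (L): throw ball3 h=4 -> lands@12:L; in-air after throw: [b2@9:R b1@10:L b3@12:L b4@13:R]

Answer: ball2:lands@9:R ball1:lands@10:L ball4:lands@13:R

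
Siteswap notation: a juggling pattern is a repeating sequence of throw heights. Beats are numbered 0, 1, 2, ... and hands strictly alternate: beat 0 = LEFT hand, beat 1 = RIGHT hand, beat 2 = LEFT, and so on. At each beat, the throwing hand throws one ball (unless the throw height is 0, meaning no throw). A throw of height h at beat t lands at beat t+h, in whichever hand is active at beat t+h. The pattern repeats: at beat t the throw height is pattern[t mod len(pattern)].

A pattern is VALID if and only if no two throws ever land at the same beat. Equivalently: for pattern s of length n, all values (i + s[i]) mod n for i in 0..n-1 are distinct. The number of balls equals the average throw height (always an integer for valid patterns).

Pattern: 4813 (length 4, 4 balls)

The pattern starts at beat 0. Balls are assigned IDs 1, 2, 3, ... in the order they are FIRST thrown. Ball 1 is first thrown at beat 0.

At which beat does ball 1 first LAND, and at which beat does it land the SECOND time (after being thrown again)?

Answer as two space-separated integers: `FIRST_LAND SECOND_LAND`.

Answer: 4 8

Derivation:
Beat 0 (L): throw ball1 h=4 -> lands@4:L; in-air after throw: [b1@4:L]
Beat 1 (R): throw ball2 h=8 -> lands@9:R; in-air after throw: [b1@4:L b2@9:R]
Beat 2 (L): throw ball3 h=1 -> lands@3:R; in-air after throw: [b3@3:R b1@4:L b2@9:R]
Beat 3 (R): throw ball3 h=3 -> lands@6:L; in-air after throw: [b1@4:L b3@6:L b2@9:R]
Beat 4 (L): throw ball1 h=4 -> lands@8:L; in-air after throw: [b3@6:L b1@8:L b2@9:R]
Beat 5 (R): throw ball4 h=8 -> lands@13:R; in-air after throw: [b3@6:L b1@8:L b2@9:R b4@13:R]
Beat 6 (L): throw ball3 h=1 -> lands@7:R; in-air after throw: [b3@7:R b1@8:L b2@9:R b4@13:R]
Beat 7 (R): throw ball3 h=3 -> lands@10:L; in-air after throw: [b1@8:L b2@9:R b3@10:L b4@13:R]
Beat 8 (L): throw ball1 h=4 -> lands@12:L; in-air after throw: [b2@9:R b3@10:L b1@12:L b4@13:R]
Ball 1: thrown@0 h=4 -> first land @4; rethrown@4 h=4 -> second land @8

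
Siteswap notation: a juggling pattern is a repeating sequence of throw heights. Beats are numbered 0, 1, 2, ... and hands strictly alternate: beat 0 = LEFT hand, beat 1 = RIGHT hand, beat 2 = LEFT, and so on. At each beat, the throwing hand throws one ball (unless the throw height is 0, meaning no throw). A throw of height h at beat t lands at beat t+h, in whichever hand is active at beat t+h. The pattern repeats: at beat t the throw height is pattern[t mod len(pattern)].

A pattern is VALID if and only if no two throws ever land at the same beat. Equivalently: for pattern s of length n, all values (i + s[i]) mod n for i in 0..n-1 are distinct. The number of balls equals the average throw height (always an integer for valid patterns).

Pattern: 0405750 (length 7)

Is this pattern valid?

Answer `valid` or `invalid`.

Answer: valid

Derivation:
i=0: (i + s[i]) mod n = (0 + 0) mod 7 = 0
i=1: (i + s[i]) mod n = (1 + 4) mod 7 = 5
i=2: (i + s[i]) mod n = (2 + 0) mod 7 = 2
i=3: (i + s[i]) mod n = (3 + 5) mod 7 = 1
i=4: (i + s[i]) mod n = (4 + 7) mod 7 = 4
i=5: (i + s[i]) mod n = (5 + 5) mod 7 = 3
i=6: (i + s[i]) mod n = (6 + 0) mod 7 = 6
Residues: [0, 5, 2, 1, 4, 3, 6], distinct: True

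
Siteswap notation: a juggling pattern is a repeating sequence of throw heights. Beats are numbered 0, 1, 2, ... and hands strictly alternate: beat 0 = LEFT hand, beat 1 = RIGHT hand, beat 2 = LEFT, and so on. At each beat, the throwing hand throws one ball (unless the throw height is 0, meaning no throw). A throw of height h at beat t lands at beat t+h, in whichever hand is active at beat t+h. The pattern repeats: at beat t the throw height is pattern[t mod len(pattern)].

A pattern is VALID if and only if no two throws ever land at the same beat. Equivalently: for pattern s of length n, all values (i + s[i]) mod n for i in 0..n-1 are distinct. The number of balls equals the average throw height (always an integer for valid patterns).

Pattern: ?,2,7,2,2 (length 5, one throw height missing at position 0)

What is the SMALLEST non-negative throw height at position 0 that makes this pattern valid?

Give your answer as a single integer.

i=0: s[i]=? (unknown)
i=1: (1 + 2) mod 5 = 3
i=2: (2 + 7) mod 5 = 4
i=3: (3 + 2) mod 5 = 0
i=4: (4 + 2) mod 5 = 1
Known residues: [0, 1, 3, 4]; need a permutation of 0..4, so missing residue r = 2
Need (0 + s) mod 5 = 2; smallest s = (2 - 0) mod 5 = 2

Answer: 2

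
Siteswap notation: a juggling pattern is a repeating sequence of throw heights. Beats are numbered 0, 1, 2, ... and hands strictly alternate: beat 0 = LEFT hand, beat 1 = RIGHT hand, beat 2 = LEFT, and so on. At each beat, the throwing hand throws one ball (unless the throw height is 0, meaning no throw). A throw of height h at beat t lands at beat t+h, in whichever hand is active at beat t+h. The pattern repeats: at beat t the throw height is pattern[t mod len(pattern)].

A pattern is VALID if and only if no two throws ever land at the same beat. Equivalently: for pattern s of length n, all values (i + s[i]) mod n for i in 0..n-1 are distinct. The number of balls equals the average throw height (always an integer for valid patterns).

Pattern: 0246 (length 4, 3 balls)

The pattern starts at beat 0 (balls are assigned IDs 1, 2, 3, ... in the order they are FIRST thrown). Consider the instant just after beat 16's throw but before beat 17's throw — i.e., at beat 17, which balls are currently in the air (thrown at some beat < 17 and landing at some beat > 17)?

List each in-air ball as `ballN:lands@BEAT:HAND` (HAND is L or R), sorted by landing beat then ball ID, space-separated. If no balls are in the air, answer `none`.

Answer: ball2:lands@18:L ball3:lands@21:R

Derivation:
Beat 1 (R): throw ball1 h=2 -> lands@3:R; in-air after throw: [b1@3:R]
Beat 2 (L): throw ball2 h=4 -> lands@6:L; in-air after throw: [b1@3:R b2@6:L]
Beat 3 (R): throw ball1 h=6 -> lands@9:R; in-air after throw: [b2@6:L b1@9:R]
Beat 5 (R): throw ball3 h=2 -> lands@7:R; in-air after throw: [b2@6:L b3@7:R b1@9:R]
Beat 6 (L): throw ball2 h=4 -> lands@10:L; in-air after throw: [b3@7:R b1@9:R b2@10:L]
Beat 7 (R): throw ball3 h=6 -> lands@13:R; in-air after throw: [b1@9:R b2@10:L b3@13:R]
Beat 9 (R): throw ball1 h=2 -> lands@11:R; in-air after throw: [b2@10:L b1@11:R b3@13:R]
Beat 10 (L): throw ball2 h=4 -> lands@14:L; in-air after throw: [b1@11:R b3@13:R b2@14:L]
Beat 11 (R): throw ball1 h=6 -> lands@17:R; in-air after throw: [b3@13:R b2@14:L b1@17:R]
Beat 13 (R): throw ball3 h=2 -> lands@15:R; in-air after throw: [b2@14:L b3@15:R b1@17:R]
Beat 14 (L): throw ball2 h=4 -> lands@18:L; in-air after throw: [b3@15:R b1@17:R b2@18:L]
Beat 15 (R): throw ball3 h=6 -> lands@21:R; in-air after throw: [b1@17:R b2@18:L b3@21:R]
Beat 17 (R): throw ball1 h=2 -> lands@19:R; in-air after throw: [b2@18:L b1@19:R b3@21:R]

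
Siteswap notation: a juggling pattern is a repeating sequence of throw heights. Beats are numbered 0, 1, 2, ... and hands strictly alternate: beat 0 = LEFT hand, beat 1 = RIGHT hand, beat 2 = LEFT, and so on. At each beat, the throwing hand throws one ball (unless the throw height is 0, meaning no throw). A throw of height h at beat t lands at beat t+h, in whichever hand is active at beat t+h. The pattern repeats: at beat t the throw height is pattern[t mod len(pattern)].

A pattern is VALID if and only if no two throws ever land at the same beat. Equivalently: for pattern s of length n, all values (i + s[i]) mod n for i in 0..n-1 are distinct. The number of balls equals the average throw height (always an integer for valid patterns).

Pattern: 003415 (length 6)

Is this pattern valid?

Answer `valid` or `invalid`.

Answer: invalid

Derivation:
i=0: (i + s[i]) mod n = (0 + 0) mod 6 = 0
i=1: (i + s[i]) mod n = (1 + 0) mod 6 = 1
i=2: (i + s[i]) mod n = (2 + 3) mod 6 = 5
i=3: (i + s[i]) mod n = (3 + 4) mod 6 = 1
i=4: (i + s[i]) mod n = (4 + 1) mod 6 = 5
i=5: (i + s[i]) mod n = (5 + 5) mod 6 = 4
Residues: [0, 1, 5, 1, 5, 4], distinct: False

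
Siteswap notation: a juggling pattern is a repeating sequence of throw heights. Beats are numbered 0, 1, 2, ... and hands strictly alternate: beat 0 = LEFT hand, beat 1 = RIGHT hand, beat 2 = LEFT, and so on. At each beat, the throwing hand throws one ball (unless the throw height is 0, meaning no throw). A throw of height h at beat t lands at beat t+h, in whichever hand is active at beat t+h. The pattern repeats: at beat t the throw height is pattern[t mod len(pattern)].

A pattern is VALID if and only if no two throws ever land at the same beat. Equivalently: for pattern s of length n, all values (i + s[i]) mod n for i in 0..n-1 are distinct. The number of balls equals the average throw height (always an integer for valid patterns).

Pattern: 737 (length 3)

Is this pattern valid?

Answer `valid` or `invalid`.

Answer: invalid

Derivation:
i=0: (i + s[i]) mod n = (0 + 7) mod 3 = 1
i=1: (i + s[i]) mod n = (1 + 3) mod 3 = 1
i=2: (i + s[i]) mod n = (2 + 7) mod 3 = 0
Residues: [1, 1, 0], distinct: False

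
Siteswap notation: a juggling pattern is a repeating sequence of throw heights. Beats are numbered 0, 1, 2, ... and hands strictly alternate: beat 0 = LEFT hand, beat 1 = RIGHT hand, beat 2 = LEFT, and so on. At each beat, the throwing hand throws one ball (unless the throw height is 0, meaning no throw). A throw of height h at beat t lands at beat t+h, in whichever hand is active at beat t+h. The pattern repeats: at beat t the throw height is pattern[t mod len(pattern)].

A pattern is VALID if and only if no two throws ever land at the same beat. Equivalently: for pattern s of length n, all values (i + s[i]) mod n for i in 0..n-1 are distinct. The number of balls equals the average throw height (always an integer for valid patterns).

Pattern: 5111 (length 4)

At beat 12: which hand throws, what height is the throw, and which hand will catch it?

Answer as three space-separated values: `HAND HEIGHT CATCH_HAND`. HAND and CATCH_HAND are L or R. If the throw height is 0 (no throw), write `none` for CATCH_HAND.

Beat 12: 12 mod 2 = 0, so hand = L
Throw height = pattern[12 mod 4] = pattern[0] = 5
Lands at beat 12+5=17, 17 mod 2 = 1, so catch hand = R

Answer: L 5 R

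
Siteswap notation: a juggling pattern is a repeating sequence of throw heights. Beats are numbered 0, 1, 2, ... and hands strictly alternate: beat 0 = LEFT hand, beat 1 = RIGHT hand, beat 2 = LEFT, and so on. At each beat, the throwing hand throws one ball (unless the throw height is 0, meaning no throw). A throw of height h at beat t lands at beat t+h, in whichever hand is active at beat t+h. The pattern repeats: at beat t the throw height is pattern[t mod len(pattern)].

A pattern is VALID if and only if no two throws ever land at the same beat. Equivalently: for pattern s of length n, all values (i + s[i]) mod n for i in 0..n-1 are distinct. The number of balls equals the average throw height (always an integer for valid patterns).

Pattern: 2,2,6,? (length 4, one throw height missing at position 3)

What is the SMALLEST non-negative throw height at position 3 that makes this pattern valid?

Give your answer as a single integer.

Answer: 2

Derivation:
i=0: (0 + 2) mod 4 = 2
i=1: (1 + 2) mod 4 = 3
i=2: (2 + 6) mod 4 = 0
i=3: s[i]=? (unknown)
Known residues: [0, 2, 3]; need a permutation of 0..3, so missing residue r = 1
Need (3 + s) mod 4 = 1; smallest s = (1 - 3) mod 4 = 2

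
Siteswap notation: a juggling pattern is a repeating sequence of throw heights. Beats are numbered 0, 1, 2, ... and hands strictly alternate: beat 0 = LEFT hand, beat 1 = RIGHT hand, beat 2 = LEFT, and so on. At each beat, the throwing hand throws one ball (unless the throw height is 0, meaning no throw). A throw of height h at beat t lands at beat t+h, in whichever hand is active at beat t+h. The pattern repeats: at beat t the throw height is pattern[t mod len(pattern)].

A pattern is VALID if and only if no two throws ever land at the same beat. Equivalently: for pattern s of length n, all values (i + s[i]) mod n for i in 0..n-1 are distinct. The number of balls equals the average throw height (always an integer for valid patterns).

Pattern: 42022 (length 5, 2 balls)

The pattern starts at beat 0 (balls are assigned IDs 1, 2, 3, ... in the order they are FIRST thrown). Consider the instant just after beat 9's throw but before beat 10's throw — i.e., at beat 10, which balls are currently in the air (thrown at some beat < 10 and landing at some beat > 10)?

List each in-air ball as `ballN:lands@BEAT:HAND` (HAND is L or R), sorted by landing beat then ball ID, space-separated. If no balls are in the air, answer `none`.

Beat 0 (L): throw ball1 h=4 -> lands@4:L; in-air after throw: [b1@4:L]
Beat 1 (R): throw ball2 h=2 -> lands@3:R; in-air after throw: [b2@3:R b1@4:L]
Beat 3 (R): throw ball2 h=2 -> lands@5:R; in-air after throw: [b1@4:L b2@5:R]
Beat 4 (L): throw ball1 h=2 -> lands@6:L; in-air after throw: [b2@5:R b1@6:L]
Beat 5 (R): throw ball2 h=4 -> lands@9:R; in-air after throw: [b1@6:L b2@9:R]
Beat 6 (L): throw ball1 h=2 -> lands@8:L; in-air after throw: [b1@8:L b2@9:R]
Beat 8 (L): throw ball1 h=2 -> lands@10:L; in-air after throw: [b2@9:R b1@10:L]
Beat 9 (R): throw ball2 h=2 -> lands@11:R; in-air after throw: [b1@10:L b2@11:R]
Beat 10 (L): throw ball1 h=4 -> lands@14:L; in-air after throw: [b2@11:R b1@14:L]

Answer: ball2:lands@11:R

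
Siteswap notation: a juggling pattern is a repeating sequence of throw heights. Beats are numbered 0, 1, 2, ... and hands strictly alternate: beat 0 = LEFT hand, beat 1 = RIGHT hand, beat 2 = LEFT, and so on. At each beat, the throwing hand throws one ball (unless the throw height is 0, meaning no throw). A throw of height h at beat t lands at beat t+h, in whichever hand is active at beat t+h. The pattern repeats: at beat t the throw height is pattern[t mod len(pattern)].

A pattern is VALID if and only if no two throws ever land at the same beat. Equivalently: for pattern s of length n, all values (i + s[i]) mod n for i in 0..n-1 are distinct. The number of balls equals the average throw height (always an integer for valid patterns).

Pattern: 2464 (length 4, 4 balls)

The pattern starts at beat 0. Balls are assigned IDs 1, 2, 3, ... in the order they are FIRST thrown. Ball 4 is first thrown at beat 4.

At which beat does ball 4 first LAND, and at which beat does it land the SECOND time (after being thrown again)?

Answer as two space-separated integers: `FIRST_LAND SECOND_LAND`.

Answer: 6 12

Derivation:
Beat 0 (L): throw ball1 h=2 -> lands@2:L; in-air after throw: [b1@2:L]
Beat 1 (R): throw ball2 h=4 -> lands@5:R; in-air after throw: [b1@2:L b2@5:R]
Beat 2 (L): throw ball1 h=6 -> lands@8:L; in-air after throw: [b2@5:R b1@8:L]
Beat 3 (R): throw ball3 h=4 -> lands@7:R; in-air after throw: [b2@5:R b3@7:R b1@8:L]
Beat 4 (L): throw ball4 h=2 -> lands@6:L; in-air after throw: [b2@5:R b4@6:L b3@7:R b1@8:L]
Beat 5 (R): throw ball2 h=4 -> lands@9:R; in-air after throw: [b4@6:L b3@7:R b1@8:L b2@9:R]
Beat 6 (L): throw ball4 h=6 -> lands@12:L; in-air after throw: [b3@7:R b1@8:L b2@9:R b4@12:L]
Beat 7 (R): throw ball3 h=4 -> lands@11:R; in-air after throw: [b1@8:L b2@9:R b3@11:R b4@12:L]
Beat 8 (L): throw ball1 h=2 -> lands@10:L; in-air after throw: [b2@9:R b1@10:L b3@11:R b4@12:L]
Beat 9 (R): throw ball2 h=4 -> lands@13:R; in-air after throw: [b1@10:L b3@11:R b4@12:L b2@13:R]
Beat 10 (L): throw ball1 h=6 -> lands@16:L; in-air after throw: [b3@11:R b4@12:L b2@13:R b1@16:L]
Beat 11 (R): throw ball3 h=4 -> lands@15:R; in-air after throw: [b4@12:L b2@13:R b3@15:R b1@16:L]
Beat 12 (L): throw ball4 h=2 -> lands@14:L; in-air after throw: [b2@13:R b4@14:L b3@15:R b1@16:L]
Ball 4: thrown@4 h=2 -> first land @6; rethrown@6 h=6 -> second land @12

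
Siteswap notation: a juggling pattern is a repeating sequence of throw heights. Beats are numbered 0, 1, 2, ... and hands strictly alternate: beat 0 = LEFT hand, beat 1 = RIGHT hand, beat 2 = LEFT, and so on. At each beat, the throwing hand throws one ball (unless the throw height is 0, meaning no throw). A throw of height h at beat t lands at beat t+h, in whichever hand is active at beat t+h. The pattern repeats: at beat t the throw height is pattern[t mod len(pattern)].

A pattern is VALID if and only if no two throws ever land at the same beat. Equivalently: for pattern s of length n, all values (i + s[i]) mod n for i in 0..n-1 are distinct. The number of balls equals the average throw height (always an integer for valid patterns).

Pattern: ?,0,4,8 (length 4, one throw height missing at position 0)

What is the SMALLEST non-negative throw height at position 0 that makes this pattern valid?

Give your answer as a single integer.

Answer: 0

Derivation:
i=0: s[i]=? (unknown)
i=1: (1 + 0) mod 4 = 1
i=2: (2 + 4) mod 4 = 2
i=3: (3 + 8) mod 4 = 3
Known residues: [1, 2, 3]; need a permutation of 0..3, so missing residue r = 0
Need (0 + s) mod 4 = 0; smallest s = (0 - 0) mod 4 = 0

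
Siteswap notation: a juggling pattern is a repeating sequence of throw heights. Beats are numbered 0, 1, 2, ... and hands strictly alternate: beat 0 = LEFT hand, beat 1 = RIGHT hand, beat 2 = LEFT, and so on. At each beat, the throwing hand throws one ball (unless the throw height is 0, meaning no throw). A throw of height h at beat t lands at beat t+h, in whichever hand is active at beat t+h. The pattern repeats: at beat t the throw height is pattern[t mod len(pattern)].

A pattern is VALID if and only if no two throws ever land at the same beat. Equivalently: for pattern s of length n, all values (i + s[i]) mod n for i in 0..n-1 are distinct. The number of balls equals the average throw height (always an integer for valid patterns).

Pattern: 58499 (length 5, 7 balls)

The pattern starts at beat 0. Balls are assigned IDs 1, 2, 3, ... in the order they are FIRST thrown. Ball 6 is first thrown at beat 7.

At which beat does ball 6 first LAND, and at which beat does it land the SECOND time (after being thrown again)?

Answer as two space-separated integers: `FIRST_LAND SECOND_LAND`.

Answer: 11 19

Derivation:
Beat 0 (L): throw ball1 h=5 -> lands@5:R; in-air after throw: [b1@5:R]
Beat 1 (R): throw ball2 h=8 -> lands@9:R; in-air after throw: [b1@5:R b2@9:R]
Beat 2 (L): throw ball3 h=4 -> lands@6:L; in-air after throw: [b1@5:R b3@6:L b2@9:R]
Beat 3 (R): throw ball4 h=9 -> lands@12:L; in-air after throw: [b1@5:R b3@6:L b2@9:R b4@12:L]
Beat 4 (L): throw ball5 h=9 -> lands@13:R; in-air after throw: [b1@5:R b3@6:L b2@9:R b4@12:L b5@13:R]
Beat 5 (R): throw ball1 h=5 -> lands@10:L; in-air after throw: [b3@6:L b2@9:R b1@10:L b4@12:L b5@13:R]
Beat 6 (L): throw ball3 h=8 -> lands@14:L; in-air after throw: [b2@9:R b1@10:L b4@12:L b5@13:R b3@14:L]
Beat 7 (R): throw ball6 h=4 -> lands@11:R; in-air after throw: [b2@9:R b1@10:L b6@11:R b4@12:L b5@13:R b3@14:L]
Beat 8 (L): throw ball7 h=9 -> lands@17:R; in-air after throw: [b2@9:R b1@10:L b6@11:R b4@12:L b5@13:R b3@14:L b7@17:R]
Beat 9 (R): throw ball2 h=9 -> lands@18:L; in-air after throw: [b1@10:L b6@11:R b4@12:L b5@13:R b3@14:L b7@17:R b2@18:L]
Beat 10 (L): throw ball1 h=5 -> lands@15:R; in-air after throw: [b6@11:R b4@12:L b5@13:R b3@14:L b1@15:R b7@17:R b2@18:L]
Beat 11 (R): throw ball6 h=8 -> lands@19:R; in-air after throw: [b4@12:L b5@13:R b3@14:L b1@15:R b7@17:R b2@18:L b6@19:R]
Beat 12 (L): throw ball4 h=4 -> lands@16:L; in-air after throw: [b5@13:R b3@14:L b1@15:R b4@16:L b7@17:R b2@18:L b6@19:R]
Beat 13 (R): throw ball5 h=9 -> lands@22:L; in-air after throw: [b3@14:L b1@15:R b4@16:L b7@17:R b2@18:L b6@19:R b5@22:L]
Beat 14 (L): throw ball3 h=9 -> lands@23:R; in-air after throw: [b1@15:R b4@16:L b7@17:R b2@18:L b6@19:R b5@22:L b3@23:R]
Beat 15 (R): throw ball1 h=5 -> lands@20:L; in-air after throw: [b4@16:L b7@17:R b2@18:L b6@19:R b1@20:L b5@22:L b3@23:R]
Beat 16 (L): throw ball4 h=8 -> lands@24:L; in-air after throw: [b7@17:R b2@18:L b6@19:R b1@20:L b5@22:L b3@23:R b4@24:L]
Beat 17 (R): throw ball7 h=4 -> lands@21:R; in-air after throw: [b2@18:L b6@19:R b1@20:L b7@21:R b5@22:L b3@23:R b4@24:L]
Beat 18 (L): throw ball2 h=9 -> lands@27:R; in-air after throw: [b6@19:R b1@20:L b7@21:R b5@22:L b3@23:R b4@24:L b2@27:R]
Beat 19 (R): throw ball6 h=9 -> lands@28:L; in-air after throw: [b1@20:L b7@21:R b5@22:L b3@23:R b4@24:L b2@27:R b6@28:L]
Ball 6: thrown@7 h=4 -> first land @11; rethrown@11 h=8 -> second land @19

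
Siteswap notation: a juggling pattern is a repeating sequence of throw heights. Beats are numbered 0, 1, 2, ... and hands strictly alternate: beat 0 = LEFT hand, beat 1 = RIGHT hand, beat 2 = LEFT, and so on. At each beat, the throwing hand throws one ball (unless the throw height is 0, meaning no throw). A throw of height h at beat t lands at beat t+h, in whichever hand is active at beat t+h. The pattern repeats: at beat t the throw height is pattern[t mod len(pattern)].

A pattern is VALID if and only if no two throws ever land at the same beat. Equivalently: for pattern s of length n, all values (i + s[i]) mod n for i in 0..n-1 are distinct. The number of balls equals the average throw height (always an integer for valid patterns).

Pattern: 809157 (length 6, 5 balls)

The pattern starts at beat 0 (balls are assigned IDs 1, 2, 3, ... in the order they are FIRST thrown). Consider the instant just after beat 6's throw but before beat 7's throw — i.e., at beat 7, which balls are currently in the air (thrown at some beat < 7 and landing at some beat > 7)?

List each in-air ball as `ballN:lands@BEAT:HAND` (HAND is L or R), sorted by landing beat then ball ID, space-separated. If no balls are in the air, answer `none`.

Answer: ball1:lands@8:L ball3:lands@9:R ball2:lands@11:R ball4:lands@12:L ball5:lands@14:L

Derivation:
Beat 0 (L): throw ball1 h=8 -> lands@8:L; in-air after throw: [b1@8:L]
Beat 2 (L): throw ball2 h=9 -> lands@11:R; in-air after throw: [b1@8:L b2@11:R]
Beat 3 (R): throw ball3 h=1 -> lands@4:L; in-air after throw: [b3@4:L b1@8:L b2@11:R]
Beat 4 (L): throw ball3 h=5 -> lands@9:R; in-air after throw: [b1@8:L b3@9:R b2@11:R]
Beat 5 (R): throw ball4 h=7 -> lands@12:L; in-air after throw: [b1@8:L b3@9:R b2@11:R b4@12:L]
Beat 6 (L): throw ball5 h=8 -> lands@14:L; in-air after throw: [b1@8:L b3@9:R b2@11:R b4@12:L b5@14:L]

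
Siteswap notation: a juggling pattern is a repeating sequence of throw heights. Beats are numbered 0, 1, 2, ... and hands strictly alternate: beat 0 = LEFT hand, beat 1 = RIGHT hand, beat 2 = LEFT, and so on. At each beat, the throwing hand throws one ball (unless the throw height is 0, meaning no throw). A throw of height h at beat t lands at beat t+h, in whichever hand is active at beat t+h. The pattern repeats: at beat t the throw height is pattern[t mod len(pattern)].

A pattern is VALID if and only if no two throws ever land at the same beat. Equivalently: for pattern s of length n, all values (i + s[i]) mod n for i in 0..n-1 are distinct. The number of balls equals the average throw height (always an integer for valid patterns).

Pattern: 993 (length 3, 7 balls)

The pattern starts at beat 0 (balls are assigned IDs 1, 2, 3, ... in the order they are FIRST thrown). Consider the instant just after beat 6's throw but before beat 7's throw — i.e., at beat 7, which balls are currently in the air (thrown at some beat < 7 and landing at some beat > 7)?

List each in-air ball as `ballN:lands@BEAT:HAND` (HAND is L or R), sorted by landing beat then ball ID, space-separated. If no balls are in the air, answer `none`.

Beat 0 (L): throw ball1 h=9 -> lands@9:R; in-air after throw: [b1@9:R]
Beat 1 (R): throw ball2 h=9 -> lands@10:L; in-air after throw: [b1@9:R b2@10:L]
Beat 2 (L): throw ball3 h=3 -> lands@5:R; in-air after throw: [b3@5:R b1@9:R b2@10:L]
Beat 3 (R): throw ball4 h=9 -> lands@12:L; in-air after throw: [b3@5:R b1@9:R b2@10:L b4@12:L]
Beat 4 (L): throw ball5 h=9 -> lands@13:R; in-air after throw: [b3@5:R b1@9:R b2@10:L b4@12:L b5@13:R]
Beat 5 (R): throw ball3 h=3 -> lands@8:L; in-air after throw: [b3@8:L b1@9:R b2@10:L b4@12:L b5@13:R]
Beat 6 (L): throw ball6 h=9 -> lands@15:R; in-air after throw: [b3@8:L b1@9:R b2@10:L b4@12:L b5@13:R b6@15:R]
Beat 7 (R): throw ball7 h=9 -> lands@16:L; in-air after throw: [b3@8:L b1@9:R b2@10:L b4@12:L b5@13:R b6@15:R b7@16:L]

Answer: ball3:lands@8:L ball1:lands@9:R ball2:lands@10:L ball4:lands@12:L ball5:lands@13:R ball6:lands@15:R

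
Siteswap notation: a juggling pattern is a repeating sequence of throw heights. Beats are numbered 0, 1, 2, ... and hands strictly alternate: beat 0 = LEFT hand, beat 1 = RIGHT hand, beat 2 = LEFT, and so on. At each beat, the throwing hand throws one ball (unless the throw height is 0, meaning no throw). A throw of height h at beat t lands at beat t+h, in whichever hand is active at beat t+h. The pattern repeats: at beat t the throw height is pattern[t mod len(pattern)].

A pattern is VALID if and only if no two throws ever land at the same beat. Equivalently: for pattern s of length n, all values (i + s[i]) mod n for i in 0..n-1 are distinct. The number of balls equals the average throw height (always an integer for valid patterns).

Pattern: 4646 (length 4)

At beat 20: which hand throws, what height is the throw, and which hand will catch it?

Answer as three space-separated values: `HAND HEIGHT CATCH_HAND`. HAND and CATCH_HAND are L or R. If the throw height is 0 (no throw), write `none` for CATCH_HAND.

Beat 20: 20 mod 2 = 0, so hand = L
Throw height = pattern[20 mod 4] = pattern[0] = 4
Lands at beat 20+4=24, 24 mod 2 = 0, so catch hand = L

Answer: L 4 L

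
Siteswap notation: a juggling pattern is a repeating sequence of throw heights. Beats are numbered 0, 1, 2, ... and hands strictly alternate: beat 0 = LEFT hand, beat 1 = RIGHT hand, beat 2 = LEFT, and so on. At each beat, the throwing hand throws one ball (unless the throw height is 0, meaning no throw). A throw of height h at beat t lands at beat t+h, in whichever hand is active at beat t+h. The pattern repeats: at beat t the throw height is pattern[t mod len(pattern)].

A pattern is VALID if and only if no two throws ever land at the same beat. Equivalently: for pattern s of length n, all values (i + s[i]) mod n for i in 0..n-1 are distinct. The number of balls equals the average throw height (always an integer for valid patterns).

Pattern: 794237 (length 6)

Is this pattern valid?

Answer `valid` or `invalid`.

Answer: invalid

Derivation:
i=0: (i + s[i]) mod n = (0 + 7) mod 6 = 1
i=1: (i + s[i]) mod n = (1 + 9) mod 6 = 4
i=2: (i + s[i]) mod n = (2 + 4) mod 6 = 0
i=3: (i + s[i]) mod n = (3 + 2) mod 6 = 5
i=4: (i + s[i]) mod n = (4 + 3) mod 6 = 1
i=5: (i + s[i]) mod n = (5 + 7) mod 6 = 0
Residues: [1, 4, 0, 5, 1, 0], distinct: False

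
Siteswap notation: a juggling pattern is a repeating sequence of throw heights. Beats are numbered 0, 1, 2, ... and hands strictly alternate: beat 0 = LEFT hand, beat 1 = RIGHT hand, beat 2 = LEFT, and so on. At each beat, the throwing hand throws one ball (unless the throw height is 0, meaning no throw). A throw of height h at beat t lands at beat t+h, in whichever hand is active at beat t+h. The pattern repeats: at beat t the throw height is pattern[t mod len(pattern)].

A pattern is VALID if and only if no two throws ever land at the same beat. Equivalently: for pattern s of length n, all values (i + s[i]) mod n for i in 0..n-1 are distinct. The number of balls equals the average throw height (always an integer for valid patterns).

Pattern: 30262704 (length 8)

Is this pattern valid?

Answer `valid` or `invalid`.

i=0: (i + s[i]) mod n = (0 + 3) mod 8 = 3
i=1: (i + s[i]) mod n = (1 + 0) mod 8 = 1
i=2: (i + s[i]) mod n = (2 + 2) mod 8 = 4
i=3: (i + s[i]) mod n = (3 + 6) mod 8 = 1
i=4: (i + s[i]) mod n = (4 + 2) mod 8 = 6
i=5: (i + s[i]) mod n = (5 + 7) mod 8 = 4
i=6: (i + s[i]) mod n = (6 + 0) mod 8 = 6
i=7: (i + s[i]) mod n = (7 + 4) mod 8 = 3
Residues: [3, 1, 4, 1, 6, 4, 6, 3], distinct: False

Answer: invalid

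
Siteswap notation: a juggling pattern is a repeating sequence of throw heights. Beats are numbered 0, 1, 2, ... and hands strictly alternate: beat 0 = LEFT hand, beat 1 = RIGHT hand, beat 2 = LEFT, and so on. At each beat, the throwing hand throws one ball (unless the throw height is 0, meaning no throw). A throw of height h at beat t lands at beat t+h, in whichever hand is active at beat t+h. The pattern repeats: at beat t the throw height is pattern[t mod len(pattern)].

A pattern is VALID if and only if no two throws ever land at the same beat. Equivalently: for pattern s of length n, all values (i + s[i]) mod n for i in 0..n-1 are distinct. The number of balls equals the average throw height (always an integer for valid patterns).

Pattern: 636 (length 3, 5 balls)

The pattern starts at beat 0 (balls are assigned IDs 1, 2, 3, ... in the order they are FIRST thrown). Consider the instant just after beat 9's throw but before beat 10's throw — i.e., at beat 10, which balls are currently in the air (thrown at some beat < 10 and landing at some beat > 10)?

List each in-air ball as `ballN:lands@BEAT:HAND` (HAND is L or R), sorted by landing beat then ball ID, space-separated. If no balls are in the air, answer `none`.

Answer: ball5:lands@11:R ball1:lands@12:L ball3:lands@14:L ball4:lands@15:R

Derivation:
Beat 0 (L): throw ball1 h=6 -> lands@6:L; in-air after throw: [b1@6:L]
Beat 1 (R): throw ball2 h=3 -> lands@4:L; in-air after throw: [b2@4:L b1@6:L]
Beat 2 (L): throw ball3 h=6 -> lands@8:L; in-air after throw: [b2@4:L b1@6:L b3@8:L]
Beat 3 (R): throw ball4 h=6 -> lands@9:R; in-air after throw: [b2@4:L b1@6:L b3@8:L b4@9:R]
Beat 4 (L): throw ball2 h=3 -> lands@7:R; in-air after throw: [b1@6:L b2@7:R b3@8:L b4@9:R]
Beat 5 (R): throw ball5 h=6 -> lands@11:R; in-air after throw: [b1@6:L b2@7:R b3@8:L b4@9:R b5@11:R]
Beat 6 (L): throw ball1 h=6 -> lands@12:L; in-air after throw: [b2@7:R b3@8:L b4@9:R b5@11:R b1@12:L]
Beat 7 (R): throw ball2 h=3 -> lands@10:L; in-air after throw: [b3@8:L b4@9:R b2@10:L b5@11:R b1@12:L]
Beat 8 (L): throw ball3 h=6 -> lands@14:L; in-air after throw: [b4@9:R b2@10:L b5@11:R b1@12:L b3@14:L]
Beat 9 (R): throw ball4 h=6 -> lands@15:R; in-air after throw: [b2@10:L b5@11:R b1@12:L b3@14:L b4@15:R]
Beat 10 (L): throw ball2 h=3 -> lands@13:R; in-air after throw: [b5@11:R b1@12:L b2@13:R b3@14:L b4@15:R]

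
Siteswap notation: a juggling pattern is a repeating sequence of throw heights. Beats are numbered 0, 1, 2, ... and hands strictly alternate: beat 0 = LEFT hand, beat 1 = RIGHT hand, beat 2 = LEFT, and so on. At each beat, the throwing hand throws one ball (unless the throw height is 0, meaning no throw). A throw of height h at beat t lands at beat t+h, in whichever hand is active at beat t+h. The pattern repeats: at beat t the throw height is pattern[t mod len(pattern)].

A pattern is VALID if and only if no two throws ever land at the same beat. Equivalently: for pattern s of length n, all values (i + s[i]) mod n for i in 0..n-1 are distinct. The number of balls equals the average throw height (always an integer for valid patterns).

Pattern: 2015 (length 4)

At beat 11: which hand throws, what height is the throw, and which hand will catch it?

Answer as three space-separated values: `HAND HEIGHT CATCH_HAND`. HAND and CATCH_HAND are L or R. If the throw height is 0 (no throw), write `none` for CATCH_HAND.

Answer: R 5 L

Derivation:
Beat 11: 11 mod 2 = 1, so hand = R
Throw height = pattern[11 mod 4] = pattern[3] = 5
Lands at beat 11+5=16, 16 mod 2 = 0, so catch hand = L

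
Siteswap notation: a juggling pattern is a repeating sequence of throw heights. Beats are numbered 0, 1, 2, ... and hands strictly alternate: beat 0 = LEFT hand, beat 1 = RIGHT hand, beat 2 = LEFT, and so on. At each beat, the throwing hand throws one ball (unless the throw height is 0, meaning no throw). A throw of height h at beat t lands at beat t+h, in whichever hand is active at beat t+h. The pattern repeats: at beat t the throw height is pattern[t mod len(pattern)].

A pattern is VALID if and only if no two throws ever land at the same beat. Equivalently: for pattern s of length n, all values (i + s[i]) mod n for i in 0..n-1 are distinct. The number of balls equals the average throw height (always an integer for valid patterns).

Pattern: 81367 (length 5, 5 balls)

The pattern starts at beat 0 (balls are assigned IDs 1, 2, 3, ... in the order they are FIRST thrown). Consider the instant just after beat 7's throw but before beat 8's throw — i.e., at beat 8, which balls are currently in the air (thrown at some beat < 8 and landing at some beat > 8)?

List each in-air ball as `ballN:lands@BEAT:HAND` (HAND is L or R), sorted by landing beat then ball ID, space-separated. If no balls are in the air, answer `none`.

Beat 0 (L): throw ball1 h=8 -> lands@8:L; in-air after throw: [b1@8:L]
Beat 1 (R): throw ball2 h=1 -> lands@2:L; in-air after throw: [b2@2:L b1@8:L]
Beat 2 (L): throw ball2 h=3 -> lands@5:R; in-air after throw: [b2@5:R b1@8:L]
Beat 3 (R): throw ball3 h=6 -> lands@9:R; in-air after throw: [b2@5:R b1@8:L b3@9:R]
Beat 4 (L): throw ball4 h=7 -> lands@11:R; in-air after throw: [b2@5:R b1@8:L b3@9:R b4@11:R]
Beat 5 (R): throw ball2 h=8 -> lands@13:R; in-air after throw: [b1@8:L b3@9:R b4@11:R b2@13:R]
Beat 6 (L): throw ball5 h=1 -> lands@7:R; in-air after throw: [b5@7:R b1@8:L b3@9:R b4@11:R b2@13:R]
Beat 7 (R): throw ball5 h=3 -> lands@10:L; in-air after throw: [b1@8:L b3@9:R b5@10:L b4@11:R b2@13:R]
Beat 8 (L): throw ball1 h=6 -> lands@14:L; in-air after throw: [b3@9:R b5@10:L b4@11:R b2@13:R b1@14:L]

Answer: ball3:lands@9:R ball5:lands@10:L ball4:lands@11:R ball2:lands@13:R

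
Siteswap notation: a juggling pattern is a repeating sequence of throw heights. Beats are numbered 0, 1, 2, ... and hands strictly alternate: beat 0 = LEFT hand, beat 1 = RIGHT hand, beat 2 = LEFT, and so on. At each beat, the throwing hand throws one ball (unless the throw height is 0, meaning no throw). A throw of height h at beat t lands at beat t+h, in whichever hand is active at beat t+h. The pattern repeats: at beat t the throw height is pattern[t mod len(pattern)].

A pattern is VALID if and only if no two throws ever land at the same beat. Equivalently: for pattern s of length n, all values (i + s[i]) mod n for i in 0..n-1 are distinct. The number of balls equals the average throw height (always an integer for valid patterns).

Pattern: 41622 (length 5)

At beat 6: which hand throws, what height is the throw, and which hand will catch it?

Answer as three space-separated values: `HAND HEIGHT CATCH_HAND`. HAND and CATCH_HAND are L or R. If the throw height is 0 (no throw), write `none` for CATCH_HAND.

Beat 6: 6 mod 2 = 0, so hand = L
Throw height = pattern[6 mod 5] = pattern[1] = 1
Lands at beat 6+1=7, 7 mod 2 = 1, so catch hand = R

Answer: L 1 R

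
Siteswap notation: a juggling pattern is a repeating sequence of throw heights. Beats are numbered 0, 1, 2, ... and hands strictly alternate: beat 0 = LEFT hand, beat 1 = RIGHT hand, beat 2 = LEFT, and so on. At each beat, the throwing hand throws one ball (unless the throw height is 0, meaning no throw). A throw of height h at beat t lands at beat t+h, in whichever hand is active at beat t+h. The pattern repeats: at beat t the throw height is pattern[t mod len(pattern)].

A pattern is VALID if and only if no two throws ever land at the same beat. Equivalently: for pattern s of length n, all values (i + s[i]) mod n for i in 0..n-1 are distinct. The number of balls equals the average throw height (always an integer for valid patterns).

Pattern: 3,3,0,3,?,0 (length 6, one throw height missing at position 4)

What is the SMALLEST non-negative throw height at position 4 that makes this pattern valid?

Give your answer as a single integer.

Answer: 3

Derivation:
i=0: (0 + 3) mod 6 = 3
i=1: (1 + 3) mod 6 = 4
i=2: (2 + 0) mod 6 = 2
i=3: (3 + 3) mod 6 = 0
i=4: s[i]=? (unknown)
i=5: (5 + 0) mod 6 = 5
Known residues: [0, 2, 3, 4, 5]; need a permutation of 0..5, so missing residue r = 1
Need (4 + s) mod 6 = 1; smallest s = (1 - 4) mod 6 = 3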